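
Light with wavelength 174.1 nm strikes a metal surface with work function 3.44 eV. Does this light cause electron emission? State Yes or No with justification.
Yes

For photoemission, the photon energy must exceed the work function.

Photon energy: E = hc/λ = 7.1214 eV
Work function: φ = 3.44 eV

Since E_photon (7.1214 eV) > φ (3.44 eV), photoemission WILL occur.
The threshold wavelength is λ₀ = hc/φ = 360.4 nm.
Since 174.1 nm < 360.4 nm, the light has sufficient energy.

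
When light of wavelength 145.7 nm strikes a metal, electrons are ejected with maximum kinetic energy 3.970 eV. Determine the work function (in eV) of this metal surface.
4.54 eV

From Einstein's photoelectric equation: KE_max = hf - φ = hc/λ - φ

Rearranging for φ:
φ = hc/λ - KE_max

Calculate photon energy:
E_photon = hc/λ = 8.5096 eV

Therefore:
φ = 8.5096 - 3.970 = 4.54 eV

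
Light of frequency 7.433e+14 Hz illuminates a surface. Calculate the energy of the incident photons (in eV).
3.0740 eV

Using E = hf:

E = hf = (6.626×10⁻³⁴ J·s)(7.433e+14 Hz)
E = 3.0740 eV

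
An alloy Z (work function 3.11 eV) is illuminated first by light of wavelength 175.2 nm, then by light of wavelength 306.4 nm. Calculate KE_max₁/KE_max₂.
4.2358

Using Einstein's equation: KE_max = hc/λ - φ

For λ₁ = 175.2 nm:
E₁ = hc/λ₁ = 7.0767 eV
KE₁ = E₁ - φ = 7.0767 - 3.11 = 3.9667 eV

For λ₂ = 306.4 nm:
E₂ = hc/λ₂ = 4.0465 eV
KE₂ = E₂ - φ = 4.0465 - 3.11 = 0.9365 eV

Ratio: KE₁/KE₂ = 3.9667/0.9365 = 4.2358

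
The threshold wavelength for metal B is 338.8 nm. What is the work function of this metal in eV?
3.66 eV

At the threshold wavelength, photon energy equals work function:
φ = hc/λ₀

Calculating:
φ = (6.626×10⁻³⁴ J·s)(3×10⁸ m/s) / (338.8×10⁻⁹ m)
φ = 3.66 eV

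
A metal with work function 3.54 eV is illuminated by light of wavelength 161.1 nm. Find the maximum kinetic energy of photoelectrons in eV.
4.1561 eV

Using Einstein's photoelectric equation: KE_max = hf - φ = hc/λ - φ

First, calculate the photon energy:
E_photon = hc/λ = (6.626×10⁻³⁴ J·s)(3×10⁸ m/s) / (161.1×10⁻⁹ m)
E_photon = 7.6961 eV

Then, the maximum kinetic energy:
KE_max = E_photon - φ = 7.6961 eV - 3.54 eV = 4.1561 eV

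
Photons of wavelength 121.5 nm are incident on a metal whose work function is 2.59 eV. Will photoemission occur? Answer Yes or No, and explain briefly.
Yes

For photoemission, the photon energy must exceed the work function.

Photon energy: E = hc/λ = 10.2045 eV
Work function: φ = 2.59 eV

Since E_photon (10.2045 eV) > φ (2.59 eV), photoemission WILL occur.
The threshold wavelength is λ₀ = hc/φ = 478.7 nm.
Since 121.5 nm < 478.7 nm, the light has sufficient energy.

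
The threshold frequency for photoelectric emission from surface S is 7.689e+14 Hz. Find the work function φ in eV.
3.18 eV

At the threshold frequency, photon energy equals work function:
φ = hf₀

Calculating:
φ = (6.626×10⁻³⁴ J·s)(7.689e+14 Hz)
φ = 3.18 eV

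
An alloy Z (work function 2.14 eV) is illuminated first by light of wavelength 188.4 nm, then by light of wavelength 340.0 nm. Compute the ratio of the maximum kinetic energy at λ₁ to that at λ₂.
2.9476

Using Einstein's equation: KE_max = hc/λ - φ

For λ₁ = 188.4 nm:
E₁ = hc/λ₁ = 6.5809 eV
KE₁ = E₁ - φ = 6.5809 - 2.14 = 4.4409 eV

For λ₂ = 340.0 nm:
E₂ = hc/λ₂ = 3.6466 eV
KE₂ = E₂ - φ = 3.6466 - 2.14 = 1.5066 eV

Ratio: KE₁/KE₂ = 4.4409/1.5066 = 2.9476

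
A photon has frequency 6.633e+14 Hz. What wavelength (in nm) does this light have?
451.97 nm

Using the wave equation: c = fλ

Solving for wavelength:
λ = c/f = (3×10⁸ m/s) / (6.633e+14 Hz)
λ = 451.97 nm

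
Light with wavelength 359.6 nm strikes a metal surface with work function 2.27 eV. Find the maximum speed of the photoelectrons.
6.4368e+05 m/s

First, find the maximum kinetic energy:
E_photon = hc/λ = 3.4478 eV
KE_max = E_photon - φ = 3.4478 - 2.27 = 1.1778 eV

Convert to Joules: KE_max = 1.1778 × 1.602×10⁻¹⁹ J = 1.8871e-19 J

Then use KE = ½mv² to find velocity:
v = √(2·KE/m) = √(2 × 1.8871e-19 J / 9.109e-31 kg)
v = 6.4368e+05 m/s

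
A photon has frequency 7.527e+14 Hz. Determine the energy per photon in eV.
3.1129 eV

Using E = hf:

E = hf = (6.626×10⁻³⁴ J·s)(7.527e+14 Hz)
E = 3.1129 eV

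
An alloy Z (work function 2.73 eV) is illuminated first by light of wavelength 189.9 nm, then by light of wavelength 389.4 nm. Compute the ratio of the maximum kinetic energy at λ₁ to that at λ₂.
8.3680

Using Einstein's equation: KE_max = hc/λ - φ

For λ₁ = 189.9 nm:
E₁ = hc/λ₁ = 6.5289 eV
KE₁ = E₁ - φ = 6.5289 - 2.73 = 3.7989 eV

For λ₂ = 389.4 nm:
E₂ = hc/λ₂ = 3.1840 eV
KE₂ = E₂ - φ = 3.1840 - 2.73 = 0.4540 eV

Ratio: KE₁/KE₂ = 3.7989/0.4540 = 8.3680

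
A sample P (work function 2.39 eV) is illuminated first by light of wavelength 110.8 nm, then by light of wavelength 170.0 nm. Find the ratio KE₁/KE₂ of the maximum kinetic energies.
1.7947

Using Einstein's equation: KE_max = hc/λ - φ

For λ₁ = 110.8 nm:
E₁ = hc/λ₁ = 11.1899 eV
KE₁ = E₁ - φ = 11.1899 - 2.39 = 8.7999 eV

For λ₂ = 170.0 nm:
E₂ = hc/λ₂ = 7.2932 eV
KE₂ = E₂ - φ = 7.2932 - 2.39 = 4.9032 eV

Ratio: KE₁/KE₂ = 8.7999/4.9032 = 1.7947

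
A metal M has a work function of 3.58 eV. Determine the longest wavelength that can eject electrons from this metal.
346.32 nm

The threshold wavelength is when the photon energy equals the work function:
hc/λ₀ = φ

Solving for λ₀:
λ₀ = hc/φ = (6.626×10⁻³⁴ J·s)(3×10⁸ m/s) / (3.58 eV × 1.602×10⁻¹⁹ J/eV)
λ₀ = 346.32 nm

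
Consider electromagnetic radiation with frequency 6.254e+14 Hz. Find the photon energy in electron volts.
2.5864 eV

Using E = hf:

E = hf = (6.626×10⁻³⁴ J·s)(6.254e+14 Hz)
E = 2.5864 eV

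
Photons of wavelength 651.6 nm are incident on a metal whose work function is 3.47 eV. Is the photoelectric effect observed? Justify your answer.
No

For photoemission, the photon energy must exceed the work function.

Photon energy: E = hc/λ = 1.9028 eV
Work function: φ = 3.47 eV

Since E_photon (1.9028 eV) < φ (3.47 eV), photoemission will NOT occur.
The threshold wavelength is λ₀ = hc/φ = 357.3 nm.
Since 651.6 nm > 357.3 nm, the photons lack sufficient energy.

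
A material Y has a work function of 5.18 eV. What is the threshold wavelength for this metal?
239.35 nm

The threshold wavelength is when the photon energy equals the work function:
hc/λ₀ = φ

Solving for λ₀:
λ₀ = hc/φ = (6.626×10⁻³⁴ J·s)(3×10⁸ m/s) / (5.18 eV × 1.602×10⁻¹⁹ J/eV)
λ₀ = 239.35 nm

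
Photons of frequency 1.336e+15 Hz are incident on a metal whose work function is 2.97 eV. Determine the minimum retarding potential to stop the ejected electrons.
2.5553 V

The stopping potential V_s satisfies: eV_s = KE_max

First, find KE_max using Einstein's equation:
E_photon = hf = (6.626×10⁻³⁴ J·s)(1.336e+15 Hz) = 5.5253 eV
KE_max = E_photon - φ = 5.5253 - 2.97 = 2.5553 eV

Since eV_s = KE_max:
V_s = KE_max/e = 2.5553 V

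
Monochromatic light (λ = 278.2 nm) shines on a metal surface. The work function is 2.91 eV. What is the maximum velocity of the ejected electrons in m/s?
7.3760e+05 m/s

First, find the maximum kinetic energy:
E_photon = hc/λ = 4.4567 eV
KE_max = E_photon - φ = 4.4567 - 2.91 = 1.5467 eV

Convert to Joules: KE_max = 1.5467 × 1.602×10⁻¹⁹ J = 2.4780e-19 J

Then use KE = ½mv² to find velocity:
v = √(2·KE/m) = √(2 × 2.4780e-19 J / 9.109e-31 kg)
v = 7.3760e+05 m/s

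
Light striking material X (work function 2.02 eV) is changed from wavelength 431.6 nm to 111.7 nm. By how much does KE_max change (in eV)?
8.2271 eV

Using Einstein's equation: KE_max = hc/λ - φ

For λ₁ = 431.6 nm:
KE₁ = hc/λ₁ - φ = 2.8727 - 2.02 = 0.8527 eV

For λ₂ = 111.7 nm:
KE₂ = hc/λ₂ - φ = 11.0997 - 2.02 = 9.0797 eV

Change in KE:
ΔKE = KE₂ - KE₁ = 9.0797 - 0.8527 = 8.2271 eV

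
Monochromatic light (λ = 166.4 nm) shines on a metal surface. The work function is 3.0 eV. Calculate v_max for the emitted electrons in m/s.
1.2513e+06 m/s

First, find the maximum kinetic energy:
E_photon = hc/λ = 7.4510 eV
KE_max = E_photon - φ = 7.4510 - 3.0 = 4.4510 eV

Convert to Joules: KE_max = 4.4510 × 1.602×10⁻¹⁹ J = 7.1312e-19 J

Then use KE = ½mv² to find velocity:
v = √(2·KE/m) = √(2 × 7.1312e-19 J / 9.109e-31 kg)
v = 1.2513e+06 m/s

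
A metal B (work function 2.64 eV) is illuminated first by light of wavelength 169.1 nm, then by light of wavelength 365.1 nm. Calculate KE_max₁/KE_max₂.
6.2072

Using Einstein's equation: KE_max = hc/λ - φ

For λ₁ = 169.1 nm:
E₁ = hc/λ₁ = 7.3320 eV
KE₁ = E₁ - φ = 7.3320 - 2.64 = 4.6920 eV

For λ₂ = 365.1 nm:
E₂ = hc/λ₂ = 3.3959 eV
KE₂ = E₂ - φ = 3.3959 - 2.64 = 0.7559 eV

Ratio: KE₁/KE₂ = 4.6920/0.7559 = 6.2072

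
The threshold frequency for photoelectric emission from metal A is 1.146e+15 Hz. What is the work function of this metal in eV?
4.74 eV

At the threshold frequency, photon energy equals work function:
φ = hf₀

Calculating:
φ = (6.626×10⁻³⁴ J·s)(1.146e+15 Hz)
φ = 4.74 eV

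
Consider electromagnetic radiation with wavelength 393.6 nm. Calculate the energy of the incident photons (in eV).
3.1500 eV

Using E = hf = hc/λ:

E = hc/λ = (6.626×10⁻³⁴ J·s)(3×10⁸ m/s) / (393.6×10⁻⁹ m)
E = 3.1500 eV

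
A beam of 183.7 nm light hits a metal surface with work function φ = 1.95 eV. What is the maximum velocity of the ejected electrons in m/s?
1.2993e+06 m/s

First, find the maximum kinetic energy:
E_photon = hc/λ = 6.7493 eV
KE_max = E_photon - φ = 6.7493 - 1.95 = 4.7993 eV

Convert to Joules: KE_max = 4.7993 × 1.602×10⁻¹⁹ J = 7.6893e-19 J

Then use KE = ½mv² to find velocity:
v = √(2·KE/m) = √(2 × 7.6893e-19 J / 9.109e-31 kg)
v = 1.2993e+06 m/s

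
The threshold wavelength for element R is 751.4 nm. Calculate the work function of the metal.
1.65 eV

At the threshold wavelength, photon energy equals work function:
φ = hc/λ₀

Calculating:
φ = (6.626×10⁻³⁴ J·s)(3×10⁸ m/s) / (751.4×10⁻⁹ m)
φ = 1.65 eV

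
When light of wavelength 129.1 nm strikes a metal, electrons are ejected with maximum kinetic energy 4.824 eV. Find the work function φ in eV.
4.78 eV

From Einstein's photoelectric equation: KE_max = hf - φ = hc/λ - φ

Rearranging for φ:
φ = hc/λ - KE_max

Calculate photon energy:
E_photon = hc/λ = 9.6037 eV

Therefore:
φ = 9.6037 - 4.824 = 4.78 eV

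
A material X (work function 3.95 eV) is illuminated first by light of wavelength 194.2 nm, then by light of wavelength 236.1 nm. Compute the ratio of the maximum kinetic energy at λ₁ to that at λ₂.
1.8706

Using Einstein's equation: KE_max = hc/λ - φ

For λ₁ = 194.2 nm:
E₁ = hc/λ₁ = 6.3844 eV
KE₁ = E₁ - φ = 6.3844 - 3.95 = 2.4344 eV

For λ₂ = 236.1 nm:
E₂ = hc/λ₂ = 5.2513 eV
KE₂ = E₂ - φ = 5.2513 - 3.95 = 1.3013 eV

Ratio: KE₁/KE₂ = 2.4344/1.3013 = 1.8706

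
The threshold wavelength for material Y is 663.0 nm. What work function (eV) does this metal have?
1.87 eV

At the threshold wavelength, photon energy equals work function:
φ = hc/λ₀

Calculating:
φ = (6.626×10⁻³⁴ J·s)(3×10⁸ m/s) / (663.0×10⁻⁹ m)
φ = 1.87 eV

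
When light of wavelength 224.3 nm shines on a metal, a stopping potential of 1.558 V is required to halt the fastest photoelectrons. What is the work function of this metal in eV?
3.97 eV

The stopping potential gives the maximum kinetic energy: KE_max = eV_s = 1.558 eV

From Einstein's photoelectric equation: KE_max = hc/λ - φ
Rearranging: φ = hc/λ - KE_max

Calculate photon energy:
E_photon = hc/λ = (6.626×10⁻³⁴ J·s)(3×10⁸ m/s) / (224.3×10⁻⁹ m) = 5.5276 eV

Therefore:
φ = 5.5276 - 1.558 = 3.97 eV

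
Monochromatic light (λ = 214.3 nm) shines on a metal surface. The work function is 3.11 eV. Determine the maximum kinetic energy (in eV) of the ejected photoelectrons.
2.6755 eV

Using Einstein's photoelectric equation: KE_max = hf - φ = hc/λ - φ

First, calculate the photon energy:
E_photon = hc/λ = (6.626×10⁻³⁴ J·s)(3×10⁸ m/s) / (214.3×10⁻⁹ m)
E_photon = 5.7855 eV

Then, the maximum kinetic energy:
KE_max = E_photon - φ = 5.7855 eV - 3.11 eV = 2.6755 eV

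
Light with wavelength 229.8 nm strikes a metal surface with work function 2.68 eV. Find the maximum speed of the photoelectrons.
9.7732e+05 m/s

First, find the maximum kinetic energy:
E_photon = hc/λ = 5.3953 eV
KE_max = E_photon - φ = 5.3953 - 2.68 = 2.7153 eV

Convert to Joules: KE_max = 2.7153 × 1.602×10⁻¹⁹ J = 4.3504e-19 J

Then use KE = ½mv² to find velocity:
v = √(2·KE/m) = √(2 × 4.3504e-19 J / 9.109e-31 kg)
v = 9.7732e+05 m/s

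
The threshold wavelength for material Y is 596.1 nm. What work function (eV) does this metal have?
2.08 eV

At the threshold wavelength, photon energy equals work function:
φ = hc/λ₀

Calculating:
φ = (6.626×10⁻³⁴ J·s)(3×10⁸ m/s) / (596.1×10⁻⁹ m)
φ = 2.08 eV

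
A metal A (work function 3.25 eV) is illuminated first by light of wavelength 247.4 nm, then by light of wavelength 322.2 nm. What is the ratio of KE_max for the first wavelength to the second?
2.9454

Using Einstein's equation: KE_max = hc/λ - φ

For λ₁ = 247.4 nm:
E₁ = hc/λ₁ = 5.0115 eV
KE₁ = E₁ - φ = 5.0115 - 3.25 = 1.7615 eV

For λ₂ = 322.2 nm:
E₂ = hc/λ₂ = 3.8481 eV
KE₂ = E₂ - φ = 3.8481 - 3.25 = 0.5981 eV

Ratio: KE₁/KE₂ = 1.7615/0.5981 = 2.9454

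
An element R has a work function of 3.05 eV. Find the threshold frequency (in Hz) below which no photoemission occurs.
7.3749e+14 Hz

The threshold frequency is when the photon energy equals the work function:
hf₀ = φ

Solving for f₀:
f₀ = φ/h = (3.05 eV × 1.602×10⁻¹⁹ J/eV) / (6.626×10⁻³⁴ J·s)
f₀ = 7.3749e+14 Hz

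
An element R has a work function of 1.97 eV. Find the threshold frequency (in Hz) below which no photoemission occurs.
4.7634e+14 Hz

The threshold frequency is when the photon energy equals the work function:
hf₀ = φ

Solving for f₀:
f₀ = φ/h = (1.97 eV × 1.602×10⁻¹⁹ J/eV) / (6.626×10⁻³⁴ J·s)
f₀ = 4.7634e+14 Hz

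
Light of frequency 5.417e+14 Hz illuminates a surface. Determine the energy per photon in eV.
2.2403 eV

Using E = hf:

E = hf = (6.626×10⁻³⁴ J·s)(5.417e+14 Hz)
E = 2.2403 eV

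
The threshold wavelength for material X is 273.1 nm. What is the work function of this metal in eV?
4.54 eV

At the threshold wavelength, photon energy equals work function:
φ = hc/λ₀

Calculating:
φ = (6.626×10⁻³⁴ J·s)(3×10⁸ m/s) / (273.1×10⁻⁹ m)
φ = 4.54 eV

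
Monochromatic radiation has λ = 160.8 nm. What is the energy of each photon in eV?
7.7105 eV

Using E = hf = hc/λ:

E = hc/λ = (6.626×10⁻³⁴ J·s)(3×10⁸ m/s) / (160.8×10⁻⁹ m)
E = 7.7105 eV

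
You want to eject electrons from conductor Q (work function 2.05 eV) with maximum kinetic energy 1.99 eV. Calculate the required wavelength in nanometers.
306.89 nm

From Einstein's equation: KE_max = hc/λ - φ

Rearranging for λ:
hc/λ = KE_max + φ
λ = hc/(KE_max + φ)

Required photon energy:
E_photon = KE_max + φ = 1.99 + 2.05 = 4.04 eV

Required wavelength:
λ = hc/E_photon = (6.626×10⁻³⁴)(3×10⁸) / (4.04 × 1.602×10⁻¹⁹)
λ = 306.89 nm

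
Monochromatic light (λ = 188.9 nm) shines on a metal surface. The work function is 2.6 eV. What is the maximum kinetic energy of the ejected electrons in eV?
3.9635 eV

Using Einstein's photoelectric equation: KE_max = hf - φ = hc/λ - φ

First, calculate the photon energy:
E_photon = hc/λ = (6.626×10⁻³⁴ J·s)(3×10⁸ m/s) / (188.9×10⁻⁹ m)
E_photon = 6.5635 eV

Then, the maximum kinetic energy:
KE_max = E_photon - φ = 6.5635 eV - 2.6 eV = 3.9635 eV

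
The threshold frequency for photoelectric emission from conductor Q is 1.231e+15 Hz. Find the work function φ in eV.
5.09 eV

At the threshold frequency, photon energy equals work function:
φ = hf₀

Calculating:
φ = (6.626×10⁻³⁴ J·s)(1.231e+15 Hz)
φ = 5.09 eV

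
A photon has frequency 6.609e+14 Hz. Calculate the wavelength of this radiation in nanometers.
453.61 nm

Using the wave equation: c = fλ

Solving for wavelength:
λ = c/f = (3×10⁸ m/s) / (6.609e+14 Hz)
λ = 453.61 nm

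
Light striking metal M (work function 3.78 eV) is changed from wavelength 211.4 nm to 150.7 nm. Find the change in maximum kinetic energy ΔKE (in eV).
2.3623 eV

Using Einstein's equation: KE_max = hc/λ - φ

For λ₁ = 211.4 nm:
KE₁ = hc/λ₁ - φ = 5.8649 - 3.78 = 2.0849 eV

For λ₂ = 150.7 nm:
KE₂ = hc/λ₂ - φ = 8.2272 - 3.78 = 4.4472 eV

Change in KE:
ΔKE = KE₂ - KE₁ = 4.4472 - 2.0849 = 2.3623 eV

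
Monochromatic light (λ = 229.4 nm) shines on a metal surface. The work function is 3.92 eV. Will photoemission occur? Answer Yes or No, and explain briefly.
Yes

For photoemission, the photon energy must exceed the work function.

Photon energy: E = hc/λ = 5.4047 eV
Work function: φ = 3.92 eV

Since E_photon (5.4047 eV) > φ (3.92 eV), photoemission WILL occur.
The threshold wavelength is λ₀ = hc/φ = 316.3 nm.
Since 229.4 nm < 316.3 nm, the light has sufficient energy.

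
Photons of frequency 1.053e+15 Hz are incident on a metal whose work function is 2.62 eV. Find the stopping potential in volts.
1.7349 V

The stopping potential V_s satisfies: eV_s = KE_max

First, find KE_max using Einstein's equation:
E_photon = hf = (6.626×10⁻³⁴ J·s)(1.053e+15 Hz) = 4.3549 eV
KE_max = E_photon - φ = 4.3549 - 2.62 = 1.7349 eV

Since eV_s = KE_max:
V_s = KE_max/e = 1.7349 V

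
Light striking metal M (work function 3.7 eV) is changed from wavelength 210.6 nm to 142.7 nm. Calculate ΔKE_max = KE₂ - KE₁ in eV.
2.8013 eV

Using Einstein's equation: KE_max = hc/λ - φ

For λ₁ = 210.6 nm:
KE₁ = hc/λ₁ - φ = 5.8872 - 3.7 = 2.1872 eV

For λ₂ = 142.7 nm:
KE₂ = hc/λ₂ - φ = 8.6885 - 3.7 = 4.9885 eV

Change in KE:
ΔKE = KE₂ - KE₁ = 4.9885 - 2.1872 = 2.8013 eV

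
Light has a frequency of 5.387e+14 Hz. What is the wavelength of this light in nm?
556.51 nm

Using the wave equation: c = fλ

Solving for wavelength:
λ = c/f = (3×10⁸ m/s) / (5.387e+14 Hz)
λ = 556.51 nm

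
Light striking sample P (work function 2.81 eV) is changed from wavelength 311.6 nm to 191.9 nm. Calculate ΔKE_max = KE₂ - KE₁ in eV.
2.4819 eV

Using Einstein's equation: KE_max = hc/λ - φ

For λ₁ = 311.6 nm:
KE₁ = hc/λ₁ - φ = 3.9790 - 2.81 = 1.1690 eV

For λ₂ = 191.9 nm:
KE₂ = hc/λ₂ - φ = 6.4609 - 2.81 = 3.6509 eV

Change in KE:
ΔKE = KE₂ - KE₁ = 3.6509 - 1.1690 = 2.4819 eV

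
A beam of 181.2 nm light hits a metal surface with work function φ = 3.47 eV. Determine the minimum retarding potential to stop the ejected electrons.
3.3724 V

The stopping potential V_s satisfies: eV_s = KE_max

First, find KE_max using Einstein's equation:
E_photon = hc/λ = 6.8424 eV
KE_max = E_photon - φ = 6.8424 - 3.47 = 3.3724 eV

Since eV_s = KE_max:
V_s = KE_max/e = 3.3724 V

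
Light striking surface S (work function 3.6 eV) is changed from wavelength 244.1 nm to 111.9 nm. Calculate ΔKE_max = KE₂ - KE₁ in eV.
6.0007 eV

Using Einstein's equation: KE_max = hc/λ - φ

For λ₁ = 244.1 nm:
KE₁ = hc/λ₁ - φ = 5.0792 - 3.6 = 1.4792 eV

For λ₂ = 111.9 nm:
KE₂ = hc/λ₂ - φ = 11.0799 - 3.6 = 7.4799 eV

Change in KE:
ΔKE = KE₂ - KE₁ = 7.4799 - 1.4792 = 6.0007 eV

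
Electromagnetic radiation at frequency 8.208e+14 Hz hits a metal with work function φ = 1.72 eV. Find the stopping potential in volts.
1.6746 V

The stopping potential V_s satisfies: eV_s = KE_max

First, find KE_max using Einstein's equation:
E_photon = hf = (6.626×10⁻³⁴ J·s)(8.208e+14 Hz) = 3.3946 eV
KE_max = E_photon - φ = 3.3946 - 1.72 = 1.6746 eV

Since eV_s = KE_max:
V_s = KE_max/e = 1.6746 V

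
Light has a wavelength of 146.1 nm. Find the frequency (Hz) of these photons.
2.0520e+15 Hz

Using the wave equation: c = fλ

Solving for frequency:
f = c/λ = (3×10⁸ m/s) / (146.1×10⁻⁹ m)
f = 2.0520e+15 Hz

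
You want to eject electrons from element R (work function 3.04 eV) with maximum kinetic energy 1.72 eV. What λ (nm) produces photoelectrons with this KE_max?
260.47 nm

From Einstein's equation: KE_max = hc/λ - φ

Rearranging for λ:
hc/λ = KE_max + φ
λ = hc/(KE_max + φ)

Required photon energy:
E_photon = KE_max + φ = 1.72 + 3.04 = 4.76 eV

Required wavelength:
λ = hc/E_photon = (6.626×10⁻³⁴)(3×10⁸) / (4.76 × 1.602×10⁻¹⁹)
λ = 260.47 nm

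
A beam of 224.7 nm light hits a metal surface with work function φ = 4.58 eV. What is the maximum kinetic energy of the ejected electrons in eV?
0.9378 eV

Using Einstein's photoelectric equation: KE_max = hf - φ = hc/λ - φ

First, calculate the photon energy:
E_photon = hc/λ = (6.626×10⁻³⁴ J·s)(3×10⁸ m/s) / (224.7×10⁻⁹ m)
E_photon = 5.5178 eV

Then, the maximum kinetic energy:
KE_max = E_photon - φ = 5.5178 eV - 4.58 eV = 0.9378 eV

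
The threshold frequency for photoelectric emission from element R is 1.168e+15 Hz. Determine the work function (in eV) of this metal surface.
4.83 eV

At the threshold frequency, photon energy equals work function:
φ = hf₀

Calculating:
φ = (6.626×10⁻³⁴ J·s)(1.168e+15 Hz)
φ = 4.83 eV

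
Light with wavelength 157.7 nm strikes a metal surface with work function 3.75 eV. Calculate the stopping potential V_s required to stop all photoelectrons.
4.1120 V

The stopping potential V_s satisfies: eV_s = KE_max

First, find KE_max using Einstein's equation:
E_photon = hc/λ = 7.8620 eV
KE_max = E_photon - φ = 7.8620 - 3.75 = 4.1120 eV

Since eV_s = KE_max:
V_s = KE_max/e = 4.1120 V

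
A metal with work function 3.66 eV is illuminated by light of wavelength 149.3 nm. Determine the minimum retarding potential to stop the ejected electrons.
4.6444 V

The stopping potential V_s satisfies: eV_s = KE_max

First, find KE_max using Einstein's equation:
E_photon = hc/λ = 8.3044 eV
KE_max = E_photon - φ = 8.3044 - 3.66 = 4.6444 eV

Since eV_s = KE_max:
V_s = KE_max/e = 4.6444 V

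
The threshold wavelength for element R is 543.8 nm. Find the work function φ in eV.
2.28 eV

At the threshold wavelength, photon energy equals work function:
φ = hc/λ₀

Calculating:
φ = (6.626×10⁻³⁴ J·s)(3×10⁸ m/s) / (543.8×10⁻⁹ m)
φ = 2.28 eV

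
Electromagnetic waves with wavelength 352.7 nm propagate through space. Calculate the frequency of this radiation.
8.4999e+14 Hz

Using the wave equation: c = fλ

Solving for frequency:
f = c/λ = (3×10⁸ m/s) / (352.7×10⁻⁹ m)
f = 8.4999e+14 Hz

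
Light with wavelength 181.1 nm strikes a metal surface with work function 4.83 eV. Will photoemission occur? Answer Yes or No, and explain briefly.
Yes

For photoemission, the photon energy must exceed the work function.

Photon energy: E = hc/λ = 6.8462 eV
Work function: φ = 4.83 eV

Since E_photon (6.8462 eV) > φ (4.83 eV), photoemission WILL occur.
The threshold wavelength is λ₀ = hc/φ = 256.7 nm.
Since 181.1 nm < 256.7 nm, the light has sufficient energy.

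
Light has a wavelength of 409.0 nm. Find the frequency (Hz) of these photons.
7.3299e+14 Hz

Using the wave equation: c = fλ

Solving for frequency:
f = c/λ = (3×10⁸ m/s) / (409.0×10⁻⁹ m)
f = 7.3299e+14 Hz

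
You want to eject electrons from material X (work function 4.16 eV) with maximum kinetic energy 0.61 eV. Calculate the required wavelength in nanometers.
259.92 nm

From Einstein's equation: KE_max = hc/λ - φ

Rearranging for λ:
hc/λ = KE_max + φ
λ = hc/(KE_max + φ)

Required photon energy:
E_photon = KE_max + φ = 0.61 + 4.16 = 4.77 eV

Required wavelength:
λ = hc/E_photon = (6.626×10⁻³⁴)(3×10⁸) / (4.77 × 1.602×10⁻¹⁹)
λ = 259.92 nm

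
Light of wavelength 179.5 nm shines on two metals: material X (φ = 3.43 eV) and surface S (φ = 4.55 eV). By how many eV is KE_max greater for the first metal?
1.1200 eV

Using KE_max = hc/λ - φ for each metal:

Photon energy: E = hc/λ = 6.9072 eV

For material X (φ₁ = 3.43 eV):
KE₁ = E - φ₁ = 6.9072 - 3.43 = 3.4772 eV

For surface S (φ₂ = 4.55 eV):
KE₂ = E - φ₂ = 6.9072 - 4.55 = 2.3572 eV

Difference:
ΔKE = KE₁ - KE₂ = 3.4772 - 2.3572 = 1.1200 eV

Note: The difference equals the difference in work functions: 4.55 - 3.43 = 1.12 eV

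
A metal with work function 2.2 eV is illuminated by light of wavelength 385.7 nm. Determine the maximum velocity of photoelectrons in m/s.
5.9739e+05 m/s

First, find the maximum kinetic energy:
E_photon = hc/λ = 3.2145 eV
KE_max = E_photon - φ = 3.2145 - 2.2 = 1.0145 eV

Convert to Joules: KE_max = 1.0145 × 1.602×10⁻¹⁹ J = 1.6254e-19 J

Then use KE = ½mv² to find velocity:
v = √(2·KE/m) = √(2 × 1.6254e-19 J / 9.109e-31 kg)
v = 5.9739e+05 m/s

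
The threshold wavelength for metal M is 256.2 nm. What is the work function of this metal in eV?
4.84 eV

At the threshold wavelength, photon energy equals work function:
φ = hc/λ₀

Calculating:
φ = (6.626×10⁻³⁴ J·s)(3×10⁸ m/s) / (256.2×10⁻⁹ m)
φ = 4.84 eV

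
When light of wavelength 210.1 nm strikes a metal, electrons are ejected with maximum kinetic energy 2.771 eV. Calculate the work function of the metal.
3.13 eV

From Einstein's photoelectric equation: KE_max = hf - φ = hc/λ - φ

Rearranging for φ:
φ = hc/λ - KE_max

Calculate photon energy:
E_photon = hc/λ = 5.9012 eV

Therefore:
φ = 5.9012 - 2.771 = 3.13 eV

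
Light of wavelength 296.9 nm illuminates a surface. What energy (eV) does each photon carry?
4.1760 eV

Using E = hf = hc/λ:

E = hc/λ = (6.626×10⁻³⁴ J·s)(3×10⁸ m/s) / (296.9×10⁻⁹ m)
E = 4.1760 eV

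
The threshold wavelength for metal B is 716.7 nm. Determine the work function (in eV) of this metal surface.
1.73 eV

At the threshold wavelength, photon energy equals work function:
φ = hc/λ₀

Calculating:
φ = (6.626×10⁻³⁴ J·s)(3×10⁸ m/s) / (716.7×10⁻⁹ m)
φ = 1.73 eV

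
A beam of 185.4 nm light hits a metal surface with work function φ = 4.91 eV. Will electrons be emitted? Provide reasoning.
Yes

For photoemission, the photon energy must exceed the work function.

Photon energy: E = hc/λ = 6.6874 eV
Work function: φ = 4.91 eV

Since E_photon (6.6874 eV) > φ (4.91 eV), photoemission WILL occur.
The threshold wavelength is λ₀ = hc/φ = 252.5 nm.
Since 185.4 nm < 252.5 nm, the light has sufficient energy.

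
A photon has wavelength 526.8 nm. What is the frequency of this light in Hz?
5.6908e+14 Hz

Using the wave equation: c = fλ

Solving for frequency:
f = c/λ = (3×10⁸ m/s) / (526.8×10⁻⁹ m)
f = 5.6908e+14 Hz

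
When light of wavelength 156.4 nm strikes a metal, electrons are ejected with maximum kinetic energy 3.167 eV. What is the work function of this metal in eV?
4.76 eV

From Einstein's photoelectric equation: KE_max = hf - φ = hc/λ - φ

Rearranging for φ:
φ = hc/λ - KE_max

Calculate photon energy:
E_photon = hc/λ = 7.9274 eV

Therefore:
φ = 7.9274 - 3.167 = 4.76 eV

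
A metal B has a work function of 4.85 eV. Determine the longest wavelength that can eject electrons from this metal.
255.64 nm

The threshold wavelength is when the photon energy equals the work function:
hc/λ₀ = φ

Solving for λ₀:
λ₀ = hc/φ = (6.626×10⁻³⁴ J·s)(3×10⁸ m/s) / (4.85 eV × 1.602×10⁻¹⁹ J/eV)
λ₀ = 255.64 nm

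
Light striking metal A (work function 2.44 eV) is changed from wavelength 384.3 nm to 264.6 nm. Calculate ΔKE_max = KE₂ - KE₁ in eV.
1.4595 eV

Using Einstein's equation: KE_max = hc/λ - φ

For λ₁ = 384.3 nm:
KE₁ = hc/λ₁ - φ = 3.2262 - 2.44 = 0.7862 eV

For λ₂ = 264.6 nm:
KE₂ = hc/λ₂ - φ = 4.6857 - 2.44 = 2.2457 eV

Change in KE:
ΔKE = KE₂ - KE₁ = 2.2457 - 0.7862 = 1.4595 eV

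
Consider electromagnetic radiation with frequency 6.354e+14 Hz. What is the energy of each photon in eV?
2.6278 eV

Using E = hf:

E = hf = (6.626×10⁻³⁴ J·s)(6.354e+14 Hz)
E = 2.6278 eV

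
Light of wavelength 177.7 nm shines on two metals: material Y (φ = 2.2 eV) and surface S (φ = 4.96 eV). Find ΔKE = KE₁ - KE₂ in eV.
2.7600 eV

Using KE_max = hc/λ - φ for each metal:

Photon energy: E = hc/λ = 6.9772 eV

For material Y (φ₁ = 2.2 eV):
KE₁ = E - φ₁ = 6.9772 - 2.2 = 4.7772 eV

For surface S (φ₂ = 4.96 eV):
KE₂ = E - φ₂ = 6.9772 - 4.96 = 2.0172 eV

Difference:
ΔKE = KE₁ - KE₂ = 4.7772 - 2.0172 = 2.7600 eV

Note: The difference equals the difference in work functions: 4.96 - 2.2 = 2.76 eV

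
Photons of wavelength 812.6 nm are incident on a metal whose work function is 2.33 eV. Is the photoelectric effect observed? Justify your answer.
No

For photoemission, the photon energy must exceed the work function.

Photon energy: E = hc/λ = 1.5258 eV
Work function: φ = 2.33 eV

Since E_photon (1.5258 eV) < φ (2.33 eV), photoemission will NOT occur.
The threshold wavelength is λ₀ = hc/φ = 532.1 nm.
Since 812.6 nm > 532.1 nm, the photons lack sufficient energy.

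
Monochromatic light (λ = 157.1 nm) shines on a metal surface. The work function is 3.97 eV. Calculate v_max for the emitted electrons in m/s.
1.1746e+06 m/s

First, find the maximum kinetic energy:
E_photon = hc/λ = 7.8921 eV
KE_max = E_photon - φ = 7.8921 - 3.97 = 3.9221 eV

Convert to Joules: KE_max = 3.9221 × 1.602×10⁻¹⁹ J = 6.2838e-19 J

Then use KE = ½mv² to find velocity:
v = √(2·KE/m) = √(2 × 6.2838e-19 J / 9.109e-31 kg)
v = 1.1746e+06 m/s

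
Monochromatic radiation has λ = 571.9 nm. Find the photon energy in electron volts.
2.1679 eV

Using E = hf = hc/λ:

E = hc/λ = (6.626×10⁻³⁴ J·s)(3×10⁸ m/s) / (571.9×10⁻⁹ m)
E = 2.1679 eV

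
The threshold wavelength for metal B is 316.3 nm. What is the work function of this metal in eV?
3.92 eV

At the threshold wavelength, photon energy equals work function:
φ = hc/λ₀

Calculating:
φ = (6.626×10⁻³⁴ J·s)(3×10⁸ m/s) / (316.3×10⁻⁹ m)
φ = 3.92 eV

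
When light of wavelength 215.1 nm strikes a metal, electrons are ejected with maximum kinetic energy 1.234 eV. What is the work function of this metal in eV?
4.53 eV

From Einstein's photoelectric equation: KE_max = hf - φ = hc/λ - φ

Rearranging for φ:
φ = hc/λ - KE_max

Calculate photon energy:
E_photon = hc/λ = 5.7640 eV

Therefore:
φ = 5.7640 - 1.234 = 4.53 eV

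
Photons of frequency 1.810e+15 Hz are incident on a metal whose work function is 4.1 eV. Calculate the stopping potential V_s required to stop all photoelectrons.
3.3856 V

The stopping potential V_s satisfies: eV_s = KE_max

First, find KE_max using Einstein's equation:
E_photon = hf = (6.626×10⁻³⁴ J·s)(1.810e+15 Hz) = 7.4856 eV
KE_max = E_photon - φ = 7.4856 - 4.1 = 3.3856 eV

Since eV_s = KE_max:
V_s = KE_max/e = 3.3856 V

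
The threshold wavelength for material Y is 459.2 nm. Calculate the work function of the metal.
2.70 eV

At the threshold wavelength, photon energy equals work function:
φ = hc/λ₀

Calculating:
φ = (6.626×10⁻³⁴ J·s)(3×10⁸ m/s) / (459.2×10⁻⁹ m)
φ = 2.70 eV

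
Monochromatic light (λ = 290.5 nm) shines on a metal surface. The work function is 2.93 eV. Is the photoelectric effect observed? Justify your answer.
Yes

For photoemission, the photon energy must exceed the work function.

Photon energy: E = hc/λ = 4.2680 eV
Work function: φ = 2.93 eV

Since E_photon (4.2680 eV) > φ (2.93 eV), photoemission WILL occur.
The threshold wavelength is λ₀ = hc/φ = 423.2 nm.
Since 290.5 nm < 423.2 nm, the light has sufficient energy.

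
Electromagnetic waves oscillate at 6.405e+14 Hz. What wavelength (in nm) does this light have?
468.06 nm

Using the wave equation: c = fλ

Solving for wavelength:
λ = c/f = (3×10⁸ m/s) / (6.405e+14 Hz)
λ = 468.06 nm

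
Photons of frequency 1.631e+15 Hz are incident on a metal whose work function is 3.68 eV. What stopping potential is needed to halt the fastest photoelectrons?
3.0653 V

The stopping potential V_s satisfies: eV_s = KE_max

First, find KE_max using Einstein's equation:
E_photon = hf = (6.626×10⁻³⁴ J·s)(1.631e+15 Hz) = 6.7453 eV
KE_max = E_photon - φ = 6.7453 - 3.68 = 3.0653 eV

Since eV_s = KE_max:
V_s = KE_max/e = 3.0653 V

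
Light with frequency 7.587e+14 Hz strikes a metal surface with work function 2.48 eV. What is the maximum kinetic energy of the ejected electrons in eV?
0.6577 eV

Using Einstein's photoelectric equation: KE_max = hf - φ

First, calculate the photon energy:
E_photon = hf = (6.626×10⁻³⁴ J·s)(7.587e+14 Hz)
E_photon = 3.1377 eV

Then, the maximum kinetic energy:
KE_max = E_photon - φ = 3.1377 eV - 2.48 eV = 0.6577 eV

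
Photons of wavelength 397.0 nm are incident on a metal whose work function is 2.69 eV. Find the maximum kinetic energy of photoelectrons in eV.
0.4330 eV

Using Einstein's photoelectric equation: KE_max = hf - φ = hc/λ - φ

First, calculate the photon energy:
E_photon = hc/λ = (6.626×10⁻³⁴ J·s)(3×10⁸ m/s) / (397.0×10⁻⁹ m)
E_photon = 3.1230 eV

Then, the maximum kinetic energy:
KE_max = E_photon - φ = 3.1230 eV - 2.69 eV = 0.4330 eV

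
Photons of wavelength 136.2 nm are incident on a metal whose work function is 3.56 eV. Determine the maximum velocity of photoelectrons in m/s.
1.3964e+06 m/s

First, find the maximum kinetic energy:
E_photon = hc/λ = 9.1031 eV
KE_max = E_photon - φ = 9.1031 - 3.56 = 5.5431 eV

Convert to Joules: KE_max = 5.5431 × 1.602×10⁻¹⁹ J = 8.8810e-19 J

Then use KE = ½mv² to find velocity:
v = √(2·KE/m) = √(2 × 8.8810e-19 J / 9.109e-31 kg)
v = 1.3964e+06 m/s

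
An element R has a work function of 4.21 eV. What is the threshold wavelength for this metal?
294.50 nm

The threshold wavelength is when the photon energy equals the work function:
hc/λ₀ = φ

Solving for λ₀:
λ₀ = hc/φ = (6.626×10⁻³⁴ J·s)(3×10⁸ m/s) / (4.21 eV × 1.602×10⁻¹⁹ J/eV)
λ₀ = 294.50 nm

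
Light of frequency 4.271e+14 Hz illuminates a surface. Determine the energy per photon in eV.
1.7663 eV

Using E = hf:

E = hf = (6.626×10⁻³⁴ J·s)(4.271e+14 Hz)
E = 1.7663 eV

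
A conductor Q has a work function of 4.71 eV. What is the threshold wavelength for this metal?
263.24 nm

The threshold wavelength is when the photon energy equals the work function:
hc/λ₀ = φ

Solving for λ₀:
λ₀ = hc/φ = (6.626×10⁻³⁴ J·s)(3×10⁸ m/s) / (4.71 eV × 1.602×10⁻¹⁹ J/eV)
λ₀ = 263.24 nm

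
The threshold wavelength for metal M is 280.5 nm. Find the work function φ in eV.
4.42 eV

At the threshold wavelength, photon energy equals work function:
φ = hc/λ₀

Calculating:
φ = (6.626×10⁻³⁴ J·s)(3×10⁸ m/s) / (280.5×10⁻⁹ m)
φ = 4.42 eV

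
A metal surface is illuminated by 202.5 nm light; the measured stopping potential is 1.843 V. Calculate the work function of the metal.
4.28 eV

The stopping potential gives the maximum kinetic energy: KE_max = eV_s = 1.843 eV

From Einstein's photoelectric equation: KE_max = hc/λ - φ
Rearranging: φ = hc/λ - KE_max

Calculate photon energy:
E_photon = hc/λ = (6.626×10⁻³⁴ J·s)(3×10⁸ m/s) / (202.5×10⁻⁹ m) = 6.1227 eV

Therefore:
φ = 6.1227 - 1.843 = 4.28 eV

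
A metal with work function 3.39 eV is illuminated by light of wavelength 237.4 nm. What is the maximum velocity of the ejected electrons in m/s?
8.0289e+05 m/s

First, find the maximum kinetic energy:
E_photon = hc/λ = 5.2226 eV
KE_max = E_photon - φ = 5.2226 - 3.39 = 1.8326 eV

Convert to Joules: KE_max = 1.8326 × 1.602×10⁻¹⁹ J = 2.9361e-19 J

Then use KE = ½mv² to find velocity:
v = √(2·KE/m) = √(2 × 2.9361e-19 J / 9.109e-31 kg)
v = 8.0289e+05 m/s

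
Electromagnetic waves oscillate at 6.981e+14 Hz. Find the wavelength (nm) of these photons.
429.44 nm

Using the wave equation: c = fλ

Solving for wavelength:
λ = c/f = (3×10⁸ m/s) / (6.981e+14 Hz)
λ = 429.44 nm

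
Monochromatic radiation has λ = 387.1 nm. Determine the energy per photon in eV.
3.2029 eV

Using E = hf = hc/λ:

E = hc/λ = (6.626×10⁻³⁴ J·s)(3×10⁸ m/s) / (387.1×10⁻⁹ m)
E = 3.2029 eV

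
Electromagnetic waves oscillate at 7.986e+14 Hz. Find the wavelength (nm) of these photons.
375.40 nm

Using the wave equation: c = fλ

Solving for wavelength:
λ = c/f = (3×10⁸ m/s) / (7.986e+14 Hz)
λ = 375.40 nm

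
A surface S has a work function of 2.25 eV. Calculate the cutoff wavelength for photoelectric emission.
551.04 nm

The threshold wavelength is when the photon energy equals the work function:
hc/λ₀ = φ

Solving for λ₀:
λ₀ = hc/φ = (6.626×10⁻³⁴ J·s)(3×10⁸ m/s) / (2.25 eV × 1.602×10⁻¹⁹ J/eV)
λ₀ = 551.04 nm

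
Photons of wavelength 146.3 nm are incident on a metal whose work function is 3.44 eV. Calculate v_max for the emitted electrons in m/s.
1.3308e+06 m/s

First, find the maximum kinetic energy:
E_photon = hc/λ = 8.4747 eV
KE_max = E_photon - φ = 8.4747 - 3.44 = 5.0347 eV

Convert to Joules: KE_max = 5.0347 × 1.602×10⁻¹⁹ J = 8.0664e-19 J

Then use KE = ½mv² to find velocity:
v = √(2·KE/m) = √(2 × 8.0664e-19 J / 9.109e-31 kg)
v = 1.3308e+06 m/s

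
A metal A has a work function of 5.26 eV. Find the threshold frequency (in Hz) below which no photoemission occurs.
1.2719e+15 Hz

The threshold frequency is when the photon energy equals the work function:
hf₀ = φ

Solving for f₀:
f₀ = φ/h = (5.26 eV × 1.602×10⁻¹⁹ J/eV) / (6.626×10⁻³⁴ J·s)
f₀ = 1.2719e+15 Hz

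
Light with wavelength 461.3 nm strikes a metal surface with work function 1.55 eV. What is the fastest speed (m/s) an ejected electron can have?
6.3262e+05 m/s

First, find the maximum kinetic energy:
E_photon = hc/λ = 2.6877 eV
KE_max = E_photon - φ = 2.6877 - 1.55 = 1.1377 eV

Convert to Joules: KE_max = 1.1377 × 1.602×10⁻¹⁹ J = 1.8228e-19 J

Then use KE = ½mv² to find velocity:
v = √(2·KE/m) = √(2 × 1.8228e-19 J / 9.109e-31 kg)
v = 6.3262e+05 m/s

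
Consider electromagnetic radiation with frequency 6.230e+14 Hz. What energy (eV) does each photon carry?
2.5765 eV

Using E = hf:

E = hf = (6.626×10⁻³⁴ J·s)(6.230e+14 Hz)
E = 2.5765 eV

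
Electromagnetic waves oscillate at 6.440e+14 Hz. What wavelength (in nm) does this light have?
465.52 nm

Using the wave equation: c = fλ

Solving for wavelength:
λ = c/f = (3×10⁸ m/s) / (6.440e+14 Hz)
λ = 465.52 nm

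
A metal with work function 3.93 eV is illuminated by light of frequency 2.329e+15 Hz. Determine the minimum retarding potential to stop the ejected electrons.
5.7020 V

The stopping potential V_s satisfies: eV_s = KE_max

First, find KE_max using Einstein's equation:
E_photon = hf = (6.626×10⁻³⁴ J·s)(2.329e+15 Hz) = 9.6320 eV
KE_max = E_photon - φ = 9.6320 - 3.93 = 5.7020 eV

Since eV_s = KE_max:
V_s = KE_max/e = 5.7020 V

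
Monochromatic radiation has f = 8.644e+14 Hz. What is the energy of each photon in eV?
3.5749 eV

Using E = hf:

E = hf = (6.626×10⁻³⁴ J·s)(8.644e+14 Hz)
E = 3.5749 eV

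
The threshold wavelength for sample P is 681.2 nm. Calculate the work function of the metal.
1.82 eV

At the threshold wavelength, photon energy equals work function:
φ = hc/λ₀

Calculating:
φ = (6.626×10⁻³⁴ J·s)(3×10⁸ m/s) / (681.2×10⁻⁹ m)
φ = 1.82 eV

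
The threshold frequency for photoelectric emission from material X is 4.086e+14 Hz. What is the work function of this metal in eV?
1.69 eV

At the threshold frequency, photon energy equals work function:
φ = hf₀

Calculating:
φ = (6.626×10⁻³⁴ J·s)(4.086e+14 Hz)
φ = 1.69 eV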